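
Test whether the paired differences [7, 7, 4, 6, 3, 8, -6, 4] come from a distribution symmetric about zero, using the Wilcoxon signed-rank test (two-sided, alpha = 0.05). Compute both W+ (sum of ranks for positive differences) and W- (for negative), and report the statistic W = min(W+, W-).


Step 1: Drop any zero differences (none here) and take |d_i|.
|d| = [7, 7, 4, 6, 3, 8, 6, 4]
Step 2: Midrank |d_i| (ties get averaged ranks).
ranks: |7|->6.5, |7|->6.5, |4|->2.5, |6|->4.5, |3|->1, |8|->8, |6|->4.5, |4|->2.5
Step 3: Attach original signs; sum ranks with positive sign and with negative sign.
W+ = 6.5 + 6.5 + 2.5 + 4.5 + 1 + 8 + 2.5 = 31.5
W- = 4.5 = 4.5
(Check: W+ + W- = 36 should equal n(n+1)/2 = 36.)
Step 4: Test statistic W = min(W+, W-) = 4.5.
Step 5: Ties in |d|, so use the tie-corrected normal approximation.
        E[W] = n(n+1)/4 = 8*9/4 = 18.
        Tie groups: |d|=4 (t=2), |d|=6 (t=2), |d|=7 (t=2); sum(t^3 - t) = 18.
        Var[W] = n(n+1)(2n+1)/24 - sum(t^3-t)/48 = 1224/24 - 18/48 = 50.625.
        z = (W - E[W]) / sqrt(Var[W]) = (4.5 - 18) / 7.1151 = -1.8974.
        Two-sided p = 2*Phi(z) = 0.057780.
Step 6: alpha = 0.05. fail to reject H0.

W+ = 31.5, W- = 4.5, W = min = 4.5, p = 0.057780, fail to reject H0.


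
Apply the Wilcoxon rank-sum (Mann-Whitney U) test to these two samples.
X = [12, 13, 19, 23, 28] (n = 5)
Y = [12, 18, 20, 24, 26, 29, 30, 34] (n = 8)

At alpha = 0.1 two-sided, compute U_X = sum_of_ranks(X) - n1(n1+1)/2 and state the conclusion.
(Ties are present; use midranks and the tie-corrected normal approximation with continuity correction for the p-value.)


Step 1: Combine and sort all 13 observations; assign midranks.
sorted (value, group): (12,X), (12,Y), (13,X), (18,Y), (19,X), (20,Y), (23,X), (24,Y), (26,Y), (28,X), (29,Y), (30,Y), (34,Y)
ranks: 12->1.5, 12->1.5, 13->3, 18->4, 19->5, 20->6, 23->7, 24->8, 26->9, 28->10, 29->11, 30->12, 34->13
Step 2: Rank sum for X: R1 = 1.5 + 3 + 5 + 7 + 10 = 26.5.
Step 3: U_X = R1 - n1(n1+1)/2 = 26.5 - 5*6/2 = 26.5 - 15 = 11.5.
       U_Y = n1*n2 - U_X = 40 - 11.5 = 28.5.
Step 4: Ties are present, so use the tie-corrected normal approximation (with continuity correction) for the p-value.
Step 5: p-value = 0.240919; compare to alpha = 0.1. fail to reject H0.

U_X = 11.5, p = 0.240919, fail to reject H0 at alpha = 0.1.


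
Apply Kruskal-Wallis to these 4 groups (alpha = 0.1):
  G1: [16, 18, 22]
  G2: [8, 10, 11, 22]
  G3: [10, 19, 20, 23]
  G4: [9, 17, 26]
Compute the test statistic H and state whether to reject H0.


Step 1: Combine all N = 14 observations and assign midranks.
sorted (value, group, rank): (8,G2,1), (9,G4,2), (10,G2,3.5), (10,G3,3.5), (11,G2,5), (16,G1,6), (17,G4,7), (18,G1,8), (19,G3,9), (20,G3,10), (22,G1,11.5), (22,G2,11.5), (23,G3,13), (26,G4,14)
Step 2: Sum ranks within each group.
R_1 = 25.5 (n_1 = 3)
R_2 = 21 (n_2 = 4)
R_3 = 35.5 (n_3 = 4)
R_4 = 23 (n_4 = 3)
Step 3: H = 12/(N(N+1)) * sum(R_i^2/n_i) - 3(N+1)
     = 12/(14*15) * (25.5^2/3 + 21^2/4 + 35.5^2/4 + 23^2/3) - 3*15
     = 0.057143 * 818.396 - 45
     = 1.765476.
Step 4: Ties present; correction factor C = 1 - 12/(14^3 - 14) = 0.995604. Corrected H = 1.765476 / 0.995604 = 1.773271.
Step 5: Under H0, H ~ chi^2(3); p-value = 0.620769.
Step 6: alpha = 0.1. fail to reject H0.

H = 1.7733, df = 3, p = 0.620769, fail to reject H0.


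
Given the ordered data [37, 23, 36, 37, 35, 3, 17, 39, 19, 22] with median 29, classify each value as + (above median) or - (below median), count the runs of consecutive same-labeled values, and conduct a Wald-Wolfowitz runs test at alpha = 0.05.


Step 1: Compute median = 29; label A = above, B = below.
Labels in order: ABAAABBABB  (n_A = 5, n_B = 5)
Step 2: Count runs R = 6.
Step 3: Under H0 (random ordering), E[R] = 2*n_A*n_B/(n_A+n_B) + 1 = 2*5*5/10 + 1 = 6.0000.
        Var[R] = 2*n_A*n_B*(2*n_A*n_B - n_A - n_B) / ((n_A+n_B)^2 * (n_A+n_B-1)) = 2000/900 = 2.2222.
        SD[R] = 1.4907.
Step 4: R = E[R], so z = 0 with no continuity correction.
Step 5: Two-sided p-value via normal approximation = 2*(1 - Phi(|z|)) = 1.000000.
Step 6: alpha = 0.05. fail to reject H0.

R = 6, z = 0.0000, p = 1.000000, fail to reject H0.


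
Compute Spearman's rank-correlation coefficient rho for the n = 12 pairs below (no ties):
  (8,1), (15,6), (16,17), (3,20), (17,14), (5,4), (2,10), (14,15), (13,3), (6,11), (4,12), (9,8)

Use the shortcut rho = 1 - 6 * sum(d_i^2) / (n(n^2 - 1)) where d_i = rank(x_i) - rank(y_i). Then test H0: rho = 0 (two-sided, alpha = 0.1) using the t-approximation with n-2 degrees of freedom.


Step 1: Rank x and y separately (midranks; no ties here).
rank(x): 8->6, 15->10, 16->11, 3->2, 17->12, 5->4, 2->1, 14->9, 13->8, 6->5, 4->3, 9->7
rank(y): 1->1, 6->4, 17->11, 20->12, 14->9, 4->3, 10->6, 15->10, 3->2, 11->7, 12->8, 8->5
Step 2: d_i = R_x(i) - R_y(i); compute d_i^2.
  (6-1)^2=25, (10-4)^2=36, (11-11)^2=0, (2-12)^2=100, (12-9)^2=9, (4-3)^2=1, (1-6)^2=25, (9-10)^2=1, (8-2)^2=36, (5-7)^2=4, (3-8)^2=25, (7-5)^2=4
sum(d^2) = 266.
Step 3: rho = 1 - 6*266 / (12*(12^2 - 1)) = 1 - 1596/1716 = 0.069930.
Step 4: Under H0, t = rho * sqrt((n-2)/(1-rho^2)) = 0.2217 ~ t(10).
Step 5: Two-sided p-value from the t-distribution with 10 df = 0.829024.
Step 6: alpha = 0.1. fail to reject H0.

rho = 0.0699, p = 0.829024, fail to reject H0 at alpha = 0.1.


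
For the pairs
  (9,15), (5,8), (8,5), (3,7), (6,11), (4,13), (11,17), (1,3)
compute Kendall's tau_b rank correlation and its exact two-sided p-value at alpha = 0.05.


Step 1: Enumerate the 28 unordered pairs (i,j) with i<j and classify each by sign(x_j-x_i) * sign(y_j-y_i).
  (1,2):dx=-4,dy=-7->C; (1,3):dx=-1,dy=-10->C; (1,4):dx=-6,dy=-8->C; (1,5):dx=-3,dy=-4->C
  (1,6):dx=-5,dy=-2->C; (1,7):dx=+2,dy=+2->C; (1,8):dx=-8,dy=-12->C; (2,3):dx=+3,dy=-3->D
  (2,4):dx=-2,dy=-1->C; (2,5):dx=+1,dy=+3->C; (2,6):dx=-1,dy=+5->D; (2,7):dx=+6,dy=+9->C
  (2,8):dx=-4,dy=-5->C; (3,4):dx=-5,dy=+2->D; (3,5):dx=-2,dy=+6->D; (3,6):dx=-4,dy=+8->D
  (3,7):dx=+3,dy=+12->C; (3,8):dx=-7,dy=-2->C; (4,5):dx=+3,dy=+4->C; (4,6):dx=+1,dy=+6->C
  (4,7):dx=+8,dy=+10->C; (4,8):dx=-2,dy=-4->C; (5,6):dx=-2,dy=+2->D; (5,7):dx=+5,dy=+6->C
  (5,8):dx=-5,dy=-8->C; (6,7):dx=+7,dy=+4->C; (6,8):dx=-3,dy=-10->C; (7,8):dx=-10,dy=-14->C
Step 2: C = 22, D = 6, total pairs = 28.
Step 3: tau = (C - D)/(n(n-1)/2) = (22 - 6)/28 = 0.571429.
Step 4: Exact two-sided p-value (enumerate n! = 40320 permutations of y under H0): p = 0.061012.
Step 5: alpha = 0.05. fail to reject H0.

tau_b = 0.5714 (C=22, D=6), p = 0.061012, fail to reject H0.


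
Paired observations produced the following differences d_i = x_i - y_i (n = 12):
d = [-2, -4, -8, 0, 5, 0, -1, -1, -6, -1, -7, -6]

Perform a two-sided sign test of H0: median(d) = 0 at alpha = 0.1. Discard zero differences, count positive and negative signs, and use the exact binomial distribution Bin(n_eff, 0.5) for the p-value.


Step 1: Discard zero differences. Original n = 12; n_eff = number of nonzero differences = 10.
Nonzero differences (with sign): -2, -4, -8, +5, -1, -1, -6, -1, -7, -6
Step 2: Count signs: positive = 1, negative = 9.
Step 3: Under H0: P(positive) = 0.5, so the number of positives S ~ Bin(10, 0.5).
Step 4: Two-sided exact p-value = sum of Bin(10,0.5) probabilities at or below the observed probability = 0.021484.
Step 5: alpha = 0.1. reject H0.

n_eff = 10, pos = 1, neg = 9, p = 0.021484, reject H0.


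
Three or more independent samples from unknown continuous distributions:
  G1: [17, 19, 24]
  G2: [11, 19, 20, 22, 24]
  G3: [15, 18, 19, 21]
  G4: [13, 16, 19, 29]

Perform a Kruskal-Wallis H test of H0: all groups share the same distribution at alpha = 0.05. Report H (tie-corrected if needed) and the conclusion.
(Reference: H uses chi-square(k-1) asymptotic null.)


Step 1: Combine all N = 16 observations and assign midranks.
sorted (value, group, rank): (11,G2,1), (13,G4,2), (15,G3,3), (16,G4,4), (17,G1,5), (18,G3,6), (19,G1,8.5), (19,G2,8.5), (19,G3,8.5), (19,G4,8.5), (20,G2,11), (21,G3,12), (22,G2,13), (24,G1,14.5), (24,G2,14.5), (29,G4,16)
Step 2: Sum ranks within each group.
R_1 = 28 (n_1 = 3)
R_2 = 48 (n_2 = 5)
R_3 = 29.5 (n_3 = 4)
R_4 = 30.5 (n_4 = 4)
Step 3: H = 12/(N(N+1)) * sum(R_i^2/n_i) - 3(N+1)
     = 12/(16*17) * (28^2/3 + 48^2/5 + 29.5^2/4 + 30.5^2/4) - 3*17
     = 0.044118 * 1172.26 - 51
     = 0.717279.
Step 4: Ties present; correction factor C = 1 - 66/(16^3 - 16) = 0.983824. Corrected H = 0.717279 / 0.983824 = 0.729073.
Step 5: Under H0, H ~ chi^2(3); p-value = 0.866345.
Step 6: alpha = 0.05. fail to reject H0.

H = 0.7291, df = 3, p = 0.866345, fail to reject H0.


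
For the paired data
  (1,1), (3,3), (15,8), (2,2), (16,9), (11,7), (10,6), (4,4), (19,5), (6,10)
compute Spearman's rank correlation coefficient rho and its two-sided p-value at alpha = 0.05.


Step 1: Rank x and y separately (midranks; no ties here).
rank(x): 1->1, 3->3, 15->8, 2->2, 16->9, 11->7, 10->6, 4->4, 19->10, 6->5
rank(y): 1->1, 3->3, 8->8, 2->2, 9->9, 7->7, 6->6, 4->4, 5->5, 10->10
Step 2: d_i = R_x(i) - R_y(i); compute d_i^2.
  (1-1)^2=0, (3-3)^2=0, (8-8)^2=0, (2-2)^2=0, (9-9)^2=0, (7-7)^2=0, (6-6)^2=0, (4-4)^2=0, (10-5)^2=25, (5-10)^2=25
sum(d^2) = 50.
Step 3: rho = 1 - 6*50 / (10*(10^2 - 1)) = 1 - 300/990 = 0.696970.
Step 4: Under H0, t = rho * sqrt((n-2)/(1-rho^2)) = 2.7490 ~ t(8).
Step 5: Two-sided p-value from the t-distribution with 8 df = 0.025097.
Step 6: alpha = 0.05. reject H0.

rho = 0.6970, p = 0.025097, reject H0 at alpha = 0.05.


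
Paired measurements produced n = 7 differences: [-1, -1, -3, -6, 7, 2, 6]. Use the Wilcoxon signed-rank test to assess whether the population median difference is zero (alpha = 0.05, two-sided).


Step 1: Drop any zero differences (none here) and take |d_i|.
|d| = [1, 1, 3, 6, 7, 2, 6]
Step 2: Midrank |d_i| (ties get averaged ranks).
ranks: |1|->1.5, |1|->1.5, |3|->4, |6|->5.5, |7|->7, |2|->3, |6|->5.5
Step 3: Attach original signs; sum ranks with positive sign and with negative sign.
W+ = 7 + 3 + 5.5 = 15.5
W- = 1.5 + 1.5 + 4 + 5.5 = 12.5
(Check: W+ + W- = 28 should equal n(n+1)/2 = 28.)
Step 4: Test statistic W = min(W+, W-) = 12.5.
Step 5: Ties in |d|, so use the tie-corrected normal approximation.
        E[W] = n(n+1)/4 = 7*8/4 = 14.
        Tie groups: |d|=1 (t=2), |d|=6 (t=2); sum(t^3 - t) = 12.
        Var[W] = n(n+1)(2n+1)/24 - sum(t^3-t)/48 = 840/24 - 12/48 = 34.75.
        z = (W - E[W]) / sqrt(Var[W]) = (12.5 - 14) / 5.8949 = -0.2545.
        Two-sided p = 2*Phi(z) = 0.799143.
Step 6: alpha = 0.05. fail to reject H0.

W+ = 15.5, W- = 12.5, W = min = 12.5, p = 0.799143, fail to reject H0.


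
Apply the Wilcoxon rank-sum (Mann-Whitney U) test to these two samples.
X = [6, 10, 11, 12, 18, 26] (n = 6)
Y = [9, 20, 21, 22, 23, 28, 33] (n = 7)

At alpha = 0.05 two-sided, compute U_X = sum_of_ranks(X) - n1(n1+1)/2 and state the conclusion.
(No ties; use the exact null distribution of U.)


Step 1: Combine and sort all 13 observations; assign midranks.
sorted (value, group): (6,X), (9,Y), (10,X), (11,X), (12,X), (18,X), (20,Y), (21,Y), (22,Y), (23,Y), (26,X), (28,Y), (33,Y)
ranks: 6->1, 9->2, 10->3, 11->4, 12->5, 18->6, 20->7, 21->8, 22->9, 23->10, 26->11, 28->12, 33->13
Step 2: Rank sum for X: R1 = 1 + 3 + 4 + 5 + 6 + 11 = 30.
Step 3: U_X = R1 - n1(n1+1)/2 = 30 - 6*7/2 = 30 - 21 = 9.
       U_Y = n1*n2 - U_X = 42 - 9 = 33.
Step 4: No ties, so the exact null distribution of U (based on enumerating the C(13,6) = 1716 equally likely rank assignments) gives the two-sided p-value.
Step 5: p-value = 0.101399; compare to alpha = 0.05. fail to reject H0.

U_X = 9, p = 0.101399, fail to reject H0 at alpha = 0.05.


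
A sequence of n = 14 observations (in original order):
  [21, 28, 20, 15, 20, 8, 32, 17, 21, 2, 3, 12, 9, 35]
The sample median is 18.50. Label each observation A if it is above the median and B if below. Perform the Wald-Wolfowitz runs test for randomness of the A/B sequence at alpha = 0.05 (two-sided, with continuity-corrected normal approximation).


Step 1: Compute median = 18.50; label A = above, B = below.
Labels in order: AAABABABABBBBA  (n_A = 7, n_B = 7)
Step 2: Count runs R = 9.
Step 3: Under H0 (random ordering), E[R] = 2*n_A*n_B/(n_A+n_B) + 1 = 2*7*7/14 + 1 = 8.0000.
        Var[R] = 2*n_A*n_B*(2*n_A*n_B - n_A - n_B) / ((n_A+n_B)^2 * (n_A+n_B-1)) = 8232/2548 = 3.2308.
        SD[R] = 1.7974.
Step 4: Continuity-corrected z = (R - 0.5 - E[R]) / SD[R] = (9 - 0.5 - 8.0000) / 1.7974 = 0.2782.
Step 5: Two-sided p-value via normal approximation = 2*(1 - Phi(|z|)) = 0.780879.
Step 6: alpha = 0.05. fail to reject H0.

R = 9, z = 0.2782, p = 0.780879, fail to reject H0.


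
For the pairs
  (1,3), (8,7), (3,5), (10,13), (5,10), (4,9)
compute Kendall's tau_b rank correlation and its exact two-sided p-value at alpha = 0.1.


Step 1: Enumerate the 15 unordered pairs (i,j) with i<j and classify each by sign(x_j-x_i) * sign(y_j-y_i).
  (1,2):dx=+7,dy=+4->C; (1,3):dx=+2,dy=+2->C; (1,4):dx=+9,dy=+10->C; (1,5):dx=+4,dy=+7->C
  (1,6):dx=+3,dy=+6->C; (2,3):dx=-5,dy=-2->C; (2,4):dx=+2,dy=+6->C; (2,5):dx=-3,dy=+3->D
  (2,6):dx=-4,dy=+2->D; (3,4):dx=+7,dy=+8->C; (3,5):dx=+2,dy=+5->C; (3,6):dx=+1,dy=+4->C
  (4,5):dx=-5,dy=-3->C; (4,6):dx=-6,dy=-4->C; (5,6):dx=-1,dy=-1->C
Step 2: C = 13, D = 2, total pairs = 15.
Step 3: tau = (C - D)/(n(n-1)/2) = (13 - 2)/15 = 0.733333.
Step 4: Exact two-sided p-value (enumerate n! = 720 permutations of y under H0): p = 0.055556.
Step 5: alpha = 0.1. reject H0.

tau_b = 0.7333 (C=13, D=2), p = 0.055556, reject H0.


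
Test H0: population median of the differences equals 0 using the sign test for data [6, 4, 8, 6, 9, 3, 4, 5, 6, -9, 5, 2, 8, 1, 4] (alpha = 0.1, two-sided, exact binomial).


Step 1: Discard zero differences. Original n = 15; n_eff = number of nonzero differences = 15.
Nonzero differences (with sign): +6, +4, +8, +6, +9, +3, +4, +5, +6, -9, +5, +2, +8, +1, +4
Step 2: Count signs: positive = 14, negative = 1.
Step 3: Under H0: P(positive) = 0.5, so the number of positives S ~ Bin(15, 0.5).
Step 4: Two-sided exact p-value = sum of Bin(15,0.5) probabilities at or below the observed probability = 0.000977.
Step 5: alpha = 0.1. reject H0.

n_eff = 15, pos = 14, neg = 1, p = 0.000977, reject H0.


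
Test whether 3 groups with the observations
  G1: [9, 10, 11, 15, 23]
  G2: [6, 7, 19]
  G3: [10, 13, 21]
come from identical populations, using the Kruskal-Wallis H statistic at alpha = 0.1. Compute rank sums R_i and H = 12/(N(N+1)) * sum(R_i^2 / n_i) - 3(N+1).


Step 1: Combine all N = 11 observations and assign midranks.
sorted (value, group, rank): (6,G2,1), (7,G2,2), (9,G1,3), (10,G1,4.5), (10,G3,4.5), (11,G1,6), (13,G3,7), (15,G1,8), (19,G2,9), (21,G3,10), (23,G1,11)
Step 2: Sum ranks within each group.
R_1 = 32.5 (n_1 = 5)
R_2 = 12 (n_2 = 3)
R_3 = 21.5 (n_3 = 3)
Step 3: H = 12/(N(N+1)) * sum(R_i^2/n_i) - 3(N+1)
     = 12/(11*12) * (32.5^2/5 + 12^2/3 + 21.5^2/3) - 3*12
     = 0.090909 * 413.333 - 36
     = 1.575758.
Step 4: Ties present; correction factor C = 1 - 6/(11^3 - 11) = 0.995455. Corrected H = 1.575758 / 0.995455 = 1.582953.
Step 5: Under H0, H ~ chi^2(2); p-value = 0.453175.
Step 6: alpha = 0.1. fail to reject H0.

H = 1.5830, df = 2, p = 0.453175, fail to reject H0.


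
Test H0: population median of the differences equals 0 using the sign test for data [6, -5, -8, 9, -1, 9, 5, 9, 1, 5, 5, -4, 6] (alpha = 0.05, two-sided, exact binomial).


Step 1: Discard zero differences. Original n = 13; n_eff = number of nonzero differences = 13.
Nonzero differences (with sign): +6, -5, -8, +9, -1, +9, +5, +9, +1, +5, +5, -4, +6
Step 2: Count signs: positive = 9, negative = 4.
Step 3: Under H0: P(positive) = 0.5, so the number of positives S ~ Bin(13, 0.5).
Step 4: Two-sided exact p-value = sum of Bin(13,0.5) probabilities at or below the observed probability = 0.266846.
Step 5: alpha = 0.05. fail to reject H0.

n_eff = 13, pos = 9, neg = 4, p = 0.266846, fail to reject H0.


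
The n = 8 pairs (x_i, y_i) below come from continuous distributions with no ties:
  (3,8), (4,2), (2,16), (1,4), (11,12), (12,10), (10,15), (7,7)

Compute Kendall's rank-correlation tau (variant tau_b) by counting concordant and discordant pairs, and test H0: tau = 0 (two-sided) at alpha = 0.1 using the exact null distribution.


Step 1: Enumerate the 28 unordered pairs (i,j) with i<j and classify each by sign(x_j-x_i) * sign(y_j-y_i).
  (1,2):dx=+1,dy=-6->D; (1,3):dx=-1,dy=+8->D; (1,4):dx=-2,dy=-4->C; (1,5):dx=+8,dy=+4->C
  (1,6):dx=+9,dy=+2->C; (1,7):dx=+7,dy=+7->C; (1,8):dx=+4,dy=-1->D; (2,3):dx=-2,dy=+14->D
  (2,4):dx=-3,dy=+2->D; (2,5):dx=+7,dy=+10->C; (2,6):dx=+8,dy=+8->C; (2,7):dx=+6,dy=+13->C
  (2,8):dx=+3,dy=+5->C; (3,4):dx=-1,dy=-12->C; (3,5):dx=+9,dy=-4->D; (3,6):dx=+10,dy=-6->D
  (3,7):dx=+8,dy=-1->D; (3,8):dx=+5,dy=-9->D; (4,5):dx=+10,dy=+8->C; (4,6):dx=+11,dy=+6->C
  (4,7):dx=+9,dy=+11->C; (4,8):dx=+6,dy=+3->C; (5,6):dx=+1,dy=-2->D; (5,7):dx=-1,dy=+3->D
  (5,8):dx=-4,dy=-5->C; (6,7):dx=-2,dy=+5->D; (6,8):dx=-5,dy=-3->C; (7,8):dx=-3,dy=-8->C
Step 2: C = 16, D = 12, total pairs = 28.
Step 3: tau = (C - D)/(n(n-1)/2) = (16 - 12)/28 = 0.142857.
Step 4: Exact two-sided p-value (enumerate n! = 40320 permutations of y under H0): p = 0.719544.
Step 5: alpha = 0.1. fail to reject H0.

tau_b = 0.1429 (C=16, D=12), p = 0.719544, fail to reject H0.


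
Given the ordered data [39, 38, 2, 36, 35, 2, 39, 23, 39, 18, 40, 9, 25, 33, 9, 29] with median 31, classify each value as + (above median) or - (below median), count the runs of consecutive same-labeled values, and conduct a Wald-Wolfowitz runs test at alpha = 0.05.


Step 1: Compute median = 31; label A = above, B = below.
Labels in order: AABAABABABABBABB  (n_A = 8, n_B = 8)
Step 2: Count runs R = 12.
Step 3: Under H0 (random ordering), E[R] = 2*n_A*n_B/(n_A+n_B) + 1 = 2*8*8/16 + 1 = 9.0000.
        Var[R] = 2*n_A*n_B*(2*n_A*n_B - n_A - n_B) / ((n_A+n_B)^2 * (n_A+n_B-1)) = 14336/3840 = 3.7333.
        SD[R] = 1.9322.
Step 4: Continuity-corrected z = (R - 0.5 - E[R]) / SD[R] = (12 - 0.5 - 9.0000) / 1.9322 = 1.2939.
Step 5: Two-sided p-value via normal approximation = 2*(1 - Phi(|z|)) = 0.195709.
Step 6: alpha = 0.05. fail to reject H0.

R = 12, z = 1.2939, p = 0.195709, fail to reject H0.


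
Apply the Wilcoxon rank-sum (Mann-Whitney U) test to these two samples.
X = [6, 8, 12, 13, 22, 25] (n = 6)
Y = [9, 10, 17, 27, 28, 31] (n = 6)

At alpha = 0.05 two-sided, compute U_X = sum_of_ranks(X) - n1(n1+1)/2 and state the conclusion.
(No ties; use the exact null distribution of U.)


Step 1: Combine and sort all 12 observations; assign midranks.
sorted (value, group): (6,X), (8,X), (9,Y), (10,Y), (12,X), (13,X), (17,Y), (22,X), (25,X), (27,Y), (28,Y), (31,Y)
ranks: 6->1, 8->2, 9->3, 10->4, 12->5, 13->6, 17->7, 22->8, 25->9, 27->10, 28->11, 31->12
Step 2: Rank sum for X: R1 = 1 + 2 + 5 + 6 + 8 + 9 = 31.
Step 3: U_X = R1 - n1(n1+1)/2 = 31 - 6*7/2 = 31 - 21 = 10.
       U_Y = n1*n2 - U_X = 36 - 10 = 26.
Step 4: No ties, so the exact null distribution of U (based on enumerating the C(12,6) = 924 equally likely rank assignments) gives the two-sided p-value.
Step 5: p-value = 0.240260; compare to alpha = 0.05. fail to reject H0.

U_X = 10, p = 0.240260, fail to reject H0 at alpha = 0.05.


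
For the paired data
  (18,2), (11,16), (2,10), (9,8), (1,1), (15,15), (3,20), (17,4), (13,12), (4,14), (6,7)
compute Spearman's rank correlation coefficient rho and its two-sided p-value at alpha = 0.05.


Step 1: Rank x and y separately (midranks; no ties here).
rank(x): 18->11, 11->7, 2->2, 9->6, 1->1, 15->9, 3->3, 17->10, 13->8, 4->4, 6->5
rank(y): 2->2, 16->10, 10->6, 8->5, 1->1, 15->9, 20->11, 4->3, 12->7, 14->8, 7->4
Step 2: d_i = R_x(i) - R_y(i); compute d_i^2.
  (11-2)^2=81, (7-10)^2=9, (2-6)^2=16, (6-5)^2=1, (1-1)^2=0, (9-9)^2=0, (3-11)^2=64, (10-3)^2=49, (8-7)^2=1, (4-8)^2=16, (5-4)^2=1
sum(d^2) = 238.
Step 3: rho = 1 - 6*238 / (11*(11^2 - 1)) = 1 - 1428/1320 = -0.081818.
Step 4: Under H0, t = rho * sqrt((n-2)/(1-rho^2)) = -0.2463 ~ t(9).
Step 5: Two-sided p-value from the t-distribution with 9 df = 0.810990.
Step 6: alpha = 0.05. fail to reject H0.

rho = -0.0818, p = 0.810990, fail to reject H0 at alpha = 0.05.


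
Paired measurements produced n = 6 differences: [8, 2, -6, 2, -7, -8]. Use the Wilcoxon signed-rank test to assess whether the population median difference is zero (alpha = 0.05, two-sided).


Step 1: Drop any zero differences (none here) and take |d_i|.
|d| = [8, 2, 6, 2, 7, 8]
Step 2: Midrank |d_i| (ties get averaged ranks).
ranks: |8|->5.5, |2|->1.5, |6|->3, |2|->1.5, |7|->4, |8|->5.5
Step 3: Attach original signs; sum ranks with positive sign and with negative sign.
W+ = 5.5 + 1.5 + 1.5 = 8.5
W- = 3 + 4 + 5.5 = 12.5
(Check: W+ + W- = 21 should equal n(n+1)/2 = 21.)
Step 4: Test statistic W = min(W+, W-) = 8.5.
Step 5: Ties in |d|, so use the tie-corrected normal approximation.
        E[W] = n(n+1)/4 = 6*7/4 = 10.5.
        Tie groups: |d|=2 (t=2), |d|=8 (t=2); sum(t^3 - t) = 12.
        Var[W] = n(n+1)(2n+1)/24 - sum(t^3-t)/48 = 546/24 - 12/48 = 22.5.
        z = (W - E[W]) / sqrt(Var[W]) = (8.5 - 10.5) / 4.7434 = -0.4216.
        Two-sided p = 2*Phi(z) = 0.673290.
Step 6: alpha = 0.05. fail to reject H0.

W+ = 8.5, W- = 12.5, W = min = 8.5, p = 0.673290, fail to reject H0.


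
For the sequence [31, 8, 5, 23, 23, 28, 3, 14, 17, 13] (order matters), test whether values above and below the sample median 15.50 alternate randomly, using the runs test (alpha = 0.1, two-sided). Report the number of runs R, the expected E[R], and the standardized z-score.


Step 1: Compute median = 15.50; label A = above, B = below.
Labels in order: ABBAAABBAB  (n_A = 5, n_B = 5)
Step 2: Count runs R = 6.
Step 3: Under H0 (random ordering), E[R] = 2*n_A*n_B/(n_A+n_B) + 1 = 2*5*5/10 + 1 = 6.0000.
        Var[R] = 2*n_A*n_B*(2*n_A*n_B - n_A - n_B) / ((n_A+n_B)^2 * (n_A+n_B-1)) = 2000/900 = 2.2222.
        SD[R] = 1.4907.
Step 4: R = E[R], so z = 0 with no continuity correction.
Step 5: Two-sided p-value via normal approximation = 2*(1 - Phi(|z|)) = 1.000000.
Step 6: alpha = 0.1. fail to reject H0.

R = 6, z = 0.0000, p = 1.000000, fail to reject H0.


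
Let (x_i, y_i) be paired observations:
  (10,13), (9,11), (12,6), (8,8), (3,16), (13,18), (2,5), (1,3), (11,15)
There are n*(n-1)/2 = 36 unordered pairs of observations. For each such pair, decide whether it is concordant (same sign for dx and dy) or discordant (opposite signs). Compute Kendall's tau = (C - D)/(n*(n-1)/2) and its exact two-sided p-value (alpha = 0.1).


Step 1: Enumerate the 36 unordered pairs (i,j) with i<j and classify each by sign(x_j-x_i) * sign(y_j-y_i).
  (1,2):dx=-1,dy=-2->C; (1,3):dx=+2,dy=-7->D; (1,4):dx=-2,dy=-5->C; (1,5):dx=-7,dy=+3->D
  (1,6):dx=+3,dy=+5->C; (1,7):dx=-8,dy=-8->C; (1,8):dx=-9,dy=-10->C; (1,9):dx=+1,dy=+2->C
  (2,3):dx=+3,dy=-5->D; (2,4):dx=-1,dy=-3->C; (2,5):dx=-6,dy=+5->D; (2,6):dx=+4,dy=+7->C
  (2,7):dx=-7,dy=-6->C; (2,8):dx=-8,dy=-8->C; (2,9):dx=+2,dy=+4->C; (3,4):dx=-4,dy=+2->D
  (3,5):dx=-9,dy=+10->D; (3,6):dx=+1,dy=+12->C; (3,7):dx=-10,dy=-1->C; (3,8):dx=-11,dy=-3->C
  (3,9):dx=-1,dy=+9->D; (4,5):dx=-5,dy=+8->D; (4,6):dx=+5,dy=+10->C; (4,7):dx=-6,dy=-3->C
  (4,8):dx=-7,dy=-5->C; (4,9):dx=+3,dy=+7->C; (5,6):dx=+10,dy=+2->C; (5,7):dx=-1,dy=-11->C
  (5,8):dx=-2,dy=-13->C; (5,9):dx=+8,dy=-1->D; (6,7):dx=-11,dy=-13->C; (6,8):dx=-12,dy=-15->C
  (6,9):dx=-2,dy=-3->C; (7,8):dx=-1,dy=-2->C; (7,9):dx=+9,dy=+10->C; (8,9):dx=+10,dy=+12->C
Step 2: C = 27, D = 9, total pairs = 36.
Step 3: tau = (C - D)/(n(n-1)/2) = (27 - 9)/36 = 0.500000.
Step 4: Exact two-sided p-value (enumerate n! = 362880 permutations of y under H0): p = 0.075176.
Step 5: alpha = 0.1. reject H0.

tau_b = 0.5000 (C=27, D=9), p = 0.075176, reject H0.


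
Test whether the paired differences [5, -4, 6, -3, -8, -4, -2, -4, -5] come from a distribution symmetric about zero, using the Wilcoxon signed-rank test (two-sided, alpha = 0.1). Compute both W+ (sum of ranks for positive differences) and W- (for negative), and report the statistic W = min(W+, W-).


Step 1: Drop any zero differences (none here) and take |d_i|.
|d| = [5, 4, 6, 3, 8, 4, 2, 4, 5]
Step 2: Midrank |d_i| (ties get averaged ranks).
ranks: |5|->6.5, |4|->4, |6|->8, |3|->2, |8|->9, |4|->4, |2|->1, |4|->4, |5|->6.5
Step 3: Attach original signs; sum ranks with positive sign and with negative sign.
W+ = 6.5 + 8 = 14.5
W- = 4 + 2 + 9 + 4 + 1 + 4 + 6.5 = 30.5
(Check: W+ + W- = 45 should equal n(n+1)/2 = 45.)
Step 4: Test statistic W = min(W+, W-) = 14.5.
Step 5: Ties in |d|, so use the tie-corrected normal approximation.
        E[W] = n(n+1)/4 = 9*10/4 = 22.5.
        Tie groups: |d|=4 (t=3), |d|=5 (t=2); sum(t^3 - t) = 30.
        Var[W] = n(n+1)(2n+1)/24 - sum(t^3-t)/48 = 1710/24 - 30/48 = 70.625.
        z = (W - E[W]) / sqrt(Var[W]) = (14.5 - 22.5) / 8.4039 = -0.9519.
        Two-sided p = 2*Phi(z) = 0.341126.
Step 6: alpha = 0.1. fail to reject H0.

W+ = 14.5, W- = 30.5, W = min = 14.5, p = 0.341126, fail to reject H0.


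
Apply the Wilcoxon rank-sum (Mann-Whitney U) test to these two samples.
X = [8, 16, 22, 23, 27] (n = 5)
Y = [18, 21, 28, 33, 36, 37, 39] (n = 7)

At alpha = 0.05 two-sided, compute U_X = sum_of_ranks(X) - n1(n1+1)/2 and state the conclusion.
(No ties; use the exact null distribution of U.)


Step 1: Combine and sort all 12 observations; assign midranks.
sorted (value, group): (8,X), (16,X), (18,Y), (21,Y), (22,X), (23,X), (27,X), (28,Y), (33,Y), (36,Y), (37,Y), (39,Y)
ranks: 8->1, 16->2, 18->3, 21->4, 22->5, 23->6, 27->7, 28->8, 33->9, 36->10, 37->11, 39->12
Step 2: Rank sum for X: R1 = 1 + 2 + 5 + 6 + 7 = 21.
Step 3: U_X = R1 - n1(n1+1)/2 = 21 - 5*6/2 = 21 - 15 = 6.
       U_Y = n1*n2 - U_X = 35 - 6 = 29.
Step 4: No ties, so the exact null distribution of U (based on enumerating the C(12,5) = 792 equally likely rank assignments) gives the two-sided p-value.
Step 5: p-value = 0.073232; compare to alpha = 0.05. fail to reject H0.

U_X = 6, p = 0.073232, fail to reject H0 at alpha = 0.05.


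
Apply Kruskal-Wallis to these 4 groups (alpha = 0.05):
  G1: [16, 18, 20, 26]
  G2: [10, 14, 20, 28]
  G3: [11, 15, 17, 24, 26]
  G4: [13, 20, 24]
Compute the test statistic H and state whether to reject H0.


Step 1: Combine all N = 16 observations and assign midranks.
sorted (value, group, rank): (10,G2,1), (11,G3,2), (13,G4,3), (14,G2,4), (15,G3,5), (16,G1,6), (17,G3,7), (18,G1,8), (20,G1,10), (20,G2,10), (20,G4,10), (24,G3,12.5), (24,G4,12.5), (26,G1,14.5), (26,G3,14.5), (28,G2,16)
Step 2: Sum ranks within each group.
R_1 = 38.5 (n_1 = 4)
R_2 = 31 (n_2 = 4)
R_3 = 41 (n_3 = 5)
R_4 = 25.5 (n_4 = 3)
Step 3: H = 12/(N(N+1)) * sum(R_i^2/n_i) - 3(N+1)
     = 12/(16*17) * (38.5^2/4 + 31^2/4 + 41^2/5 + 25.5^2/3) - 3*17
     = 0.044118 * 1163.76 - 51
     = 0.342463.
Step 4: Ties present; correction factor C = 1 - 36/(16^3 - 16) = 0.991176. Corrected H = 0.342463 / 0.991176 = 0.345512.
Step 5: Under H0, H ~ chi^2(3); p-value = 0.951253.
Step 6: alpha = 0.05. fail to reject H0.

H = 0.3455, df = 3, p = 0.951253, fail to reject H0.


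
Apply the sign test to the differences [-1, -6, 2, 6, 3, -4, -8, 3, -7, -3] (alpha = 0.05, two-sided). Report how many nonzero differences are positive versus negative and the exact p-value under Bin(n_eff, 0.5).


Step 1: Discard zero differences. Original n = 10; n_eff = number of nonzero differences = 10.
Nonzero differences (with sign): -1, -6, +2, +6, +3, -4, -8, +3, -7, -3
Step 2: Count signs: positive = 4, negative = 6.
Step 3: Under H0: P(positive) = 0.5, so the number of positives S ~ Bin(10, 0.5).
Step 4: Two-sided exact p-value = sum of Bin(10,0.5) probabilities at or below the observed probability = 0.753906.
Step 5: alpha = 0.05. fail to reject H0.

n_eff = 10, pos = 4, neg = 6, p = 0.753906, fail to reject H0.


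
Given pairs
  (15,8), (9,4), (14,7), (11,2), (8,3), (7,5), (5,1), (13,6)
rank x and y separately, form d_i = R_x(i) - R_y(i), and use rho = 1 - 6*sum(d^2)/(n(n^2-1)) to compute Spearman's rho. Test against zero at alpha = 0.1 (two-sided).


Step 1: Rank x and y separately (midranks; no ties here).
rank(x): 15->8, 9->4, 14->7, 11->5, 8->3, 7->2, 5->1, 13->6
rank(y): 8->8, 4->4, 7->7, 2->2, 3->3, 5->5, 1->1, 6->6
Step 2: d_i = R_x(i) - R_y(i); compute d_i^2.
  (8-8)^2=0, (4-4)^2=0, (7-7)^2=0, (5-2)^2=9, (3-3)^2=0, (2-5)^2=9, (1-1)^2=0, (6-6)^2=0
sum(d^2) = 18.
Step 3: rho = 1 - 6*18 / (8*(8^2 - 1)) = 1 - 108/504 = 0.785714.
Step 4: Under H0, t = rho * sqrt((n-2)/(1-rho^2)) = 3.1113 ~ t(6).
Step 5: Two-sided p-value from the t-distribution with 6 df = 0.020815.
Step 6: alpha = 0.1. reject H0.

rho = 0.7857, p = 0.020815, reject H0 at alpha = 0.1.


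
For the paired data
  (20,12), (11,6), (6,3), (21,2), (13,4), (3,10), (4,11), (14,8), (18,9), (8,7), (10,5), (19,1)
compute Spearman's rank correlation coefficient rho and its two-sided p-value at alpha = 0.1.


Step 1: Rank x and y separately (midranks; no ties here).
rank(x): 20->11, 11->6, 6->3, 21->12, 13->7, 3->1, 4->2, 14->8, 18->9, 8->4, 10->5, 19->10
rank(y): 12->12, 6->6, 3->3, 2->2, 4->4, 10->10, 11->11, 8->8, 9->9, 7->7, 5->5, 1->1
Step 2: d_i = R_x(i) - R_y(i); compute d_i^2.
  (11-12)^2=1, (6-6)^2=0, (3-3)^2=0, (12-2)^2=100, (7-4)^2=9, (1-10)^2=81, (2-11)^2=81, (8-8)^2=0, (9-9)^2=0, (4-7)^2=9, (5-5)^2=0, (10-1)^2=81
sum(d^2) = 362.
Step 3: rho = 1 - 6*362 / (12*(12^2 - 1)) = 1 - 2172/1716 = -0.265734.
Step 4: Under H0, t = rho * sqrt((n-2)/(1-rho^2)) = -0.8717 ~ t(10).
Step 5: Two-sided p-value from the t-distribution with 10 df = 0.403833.
Step 6: alpha = 0.1. fail to reject H0.

rho = -0.2657, p = 0.403833, fail to reject H0 at alpha = 0.1.


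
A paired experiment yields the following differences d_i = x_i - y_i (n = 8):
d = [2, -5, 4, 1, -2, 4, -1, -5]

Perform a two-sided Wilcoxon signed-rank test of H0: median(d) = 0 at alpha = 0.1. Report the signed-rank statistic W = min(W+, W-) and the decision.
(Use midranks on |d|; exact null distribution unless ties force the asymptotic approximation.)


Step 1: Drop any zero differences (none here) and take |d_i|.
|d| = [2, 5, 4, 1, 2, 4, 1, 5]
Step 2: Midrank |d_i| (ties get averaged ranks).
ranks: |2|->3.5, |5|->7.5, |4|->5.5, |1|->1.5, |2|->3.5, |4|->5.5, |1|->1.5, |5|->7.5
Step 3: Attach original signs; sum ranks with positive sign and with negative sign.
W+ = 3.5 + 5.5 + 1.5 + 5.5 = 16
W- = 7.5 + 3.5 + 1.5 + 7.5 = 20
(Check: W+ + W- = 36 should equal n(n+1)/2 = 36.)
Step 4: Test statistic W = min(W+, W-) = 16.
Step 5: Ties in |d|, so use the tie-corrected normal approximation.
        E[W] = n(n+1)/4 = 8*9/4 = 18.
        Tie groups: |d|=1 (t=2), |d|=2 (t=2), |d|=4 (t=2), |d|=5 (t=2); sum(t^3 - t) = 24.
        Var[W] = n(n+1)(2n+1)/24 - sum(t^3-t)/48 = 1224/24 - 24/48 = 50.5.
        z = (W - E[W]) / sqrt(Var[W]) = (16 - 18) / 7.1063 = -0.2814.
        Two-sided p = 2*Phi(z) = 0.778374.
Step 6: alpha = 0.1. fail to reject H0.

W+ = 16, W- = 20, W = min = 16, p = 0.778374, fail to reject H0.


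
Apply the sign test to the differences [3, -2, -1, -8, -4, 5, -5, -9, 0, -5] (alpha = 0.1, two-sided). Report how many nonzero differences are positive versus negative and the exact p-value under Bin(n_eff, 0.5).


Step 1: Discard zero differences. Original n = 10; n_eff = number of nonzero differences = 9.
Nonzero differences (with sign): +3, -2, -1, -8, -4, +5, -5, -9, -5
Step 2: Count signs: positive = 2, negative = 7.
Step 3: Under H0: P(positive) = 0.5, so the number of positives S ~ Bin(9, 0.5).
Step 4: Two-sided exact p-value = sum of Bin(9,0.5) probabilities at or below the observed probability = 0.179688.
Step 5: alpha = 0.1. fail to reject H0.

n_eff = 9, pos = 2, neg = 7, p = 0.179688, fail to reject H0.


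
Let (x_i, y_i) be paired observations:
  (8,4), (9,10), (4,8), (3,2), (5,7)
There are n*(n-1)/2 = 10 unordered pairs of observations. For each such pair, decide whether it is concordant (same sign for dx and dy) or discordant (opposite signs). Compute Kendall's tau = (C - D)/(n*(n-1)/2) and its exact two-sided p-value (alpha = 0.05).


Step 1: Enumerate the 10 unordered pairs (i,j) with i<j and classify each by sign(x_j-x_i) * sign(y_j-y_i).
  (1,2):dx=+1,dy=+6->C; (1,3):dx=-4,dy=+4->D; (1,4):dx=-5,dy=-2->C; (1,5):dx=-3,dy=+3->D
  (2,3):dx=-5,dy=-2->C; (2,4):dx=-6,dy=-8->C; (2,5):dx=-4,dy=-3->C; (3,4):dx=-1,dy=-6->C
  (3,5):dx=+1,dy=-1->D; (4,5):dx=+2,dy=+5->C
Step 2: C = 7, D = 3, total pairs = 10.
Step 3: tau = (C - D)/(n(n-1)/2) = (7 - 3)/10 = 0.400000.
Step 4: Exact two-sided p-value (enumerate n! = 120 permutations of y under H0): p = 0.483333.
Step 5: alpha = 0.05. fail to reject H0.

tau_b = 0.4000 (C=7, D=3), p = 0.483333, fail to reject H0.


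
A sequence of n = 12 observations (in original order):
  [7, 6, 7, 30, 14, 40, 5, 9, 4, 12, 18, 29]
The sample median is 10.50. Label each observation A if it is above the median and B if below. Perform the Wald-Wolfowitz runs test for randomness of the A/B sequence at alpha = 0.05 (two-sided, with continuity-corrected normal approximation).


Step 1: Compute median = 10.50; label A = above, B = below.
Labels in order: BBBAAABBBAAA  (n_A = 6, n_B = 6)
Step 2: Count runs R = 4.
Step 3: Under H0 (random ordering), E[R] = 2*n_A*n_B/(n_A+n_B) + 1 = 2*6*6/12 + 1 = 7.0000.
        Var[R] = 2*n_A*n_B*(2*n_A*n_B - n_A - n_B) / ((n_A+n_B)^2 * (n_A+n_B-1)) = 4320/1584 = 2.7273.
        SD[R] = 1.6514.
Step 4: Continuity-corrected z = (R + 0.5 - E[R]) / SD[R] = (4 + 0.5 - 7.0000) / 1.6514 = -1.5138.
Step 5: Two-sided p-value via normal approximation = 2*(1 - Phi(|z|)) = 0.130070.
Step 6: alpha = 0.05. fail to reject H0.

R = 4, z = -1.5138, p = 0.130070, fail to reject H0.


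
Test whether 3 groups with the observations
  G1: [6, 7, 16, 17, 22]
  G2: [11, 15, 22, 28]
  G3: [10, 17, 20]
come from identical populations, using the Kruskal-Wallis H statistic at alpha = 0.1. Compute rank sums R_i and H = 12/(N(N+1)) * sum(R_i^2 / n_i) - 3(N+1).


Step 1: Combine all N = 12 observations and assign midranks.
sorted (value, group, rank): (6,G1,1), (7,G1,2), (10,G3,3), (11,G2,4), (15,G2,5), (16,G1,6), (17,G1,7.5), (17,G3,7.5), (20,G3,9), (22,G1,10.5), (22,G2,10.5), (28,G2,12)
Step 2: Sum ranks within each group.
R_1 = 27 (n_1 = 5)
R_2 = 31.5 (n_2 = 4)
R_3 = 19.5 (n_3 = 3)
Step 3: H = 12/(N(N+1)) * sum(R_i^2/n_i) - 3(N+1)
     = 12/(12*13) * (27^2/5 + 31.5^2/4 + 19.5^2/3) - 3*13
     = 0.076923 * 520.612 - 39
     = 1.047115.
Step 4: Ties present; correction factor C = 1 - 12/(12^3 - 12) = 0.993007. Corrected H = 1.047115 / 0.993007 = 1.054489.
Step 5: Under H0, H ~ chi^2(2); p-value = 0.590229.
Step 6: alpha = 0.1. fail to reject H0.

H = 1.0545, df = 2, p = 0.590229, fail to reject H0.


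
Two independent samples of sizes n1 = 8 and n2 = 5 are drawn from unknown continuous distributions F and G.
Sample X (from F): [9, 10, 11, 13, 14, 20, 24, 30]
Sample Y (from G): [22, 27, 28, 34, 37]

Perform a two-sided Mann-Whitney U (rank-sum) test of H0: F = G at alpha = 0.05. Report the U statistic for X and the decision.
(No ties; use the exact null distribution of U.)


Step 1: Combine and sort all 13 observations; assign midranks.
sorted (value, group): (9,X), (10,X), (11,X), (13,X), (14,X), (20,X), (22,Y), (24,X), (27,Y), (28,Y), (30,X), (34,Y), (37,Y)
ranks: 9->1, 10->2, 11->3, 13->4, 14->5, 20->6, 22->7, 24->8, 27->9, 28->10, 30->11, 34->12, 37->13
Step 2: Rank sum for X: R1 = 1 + 2 + 3 + 4 + 5 + 6 + 8 + 11 = 40.
Step 3: U_X = R1 - n1(n1+1)/2 = 40 - 8*9/2 = 40 - 36 = 4.
       U_Y = n1*n2 - U_X = 40 - 4 = 36.
Step 4: No ties, so the exact null distribution of U (based on enumerating the C(13,8) = 1287 equally likely rank assignments) gives the two-sided p-value.
Step 5: p-value = 0.018648; compare to alpha = 0.05. reject H0.

U_X = 4, p = 0.018648, reject H0 at alpha = 0.05.


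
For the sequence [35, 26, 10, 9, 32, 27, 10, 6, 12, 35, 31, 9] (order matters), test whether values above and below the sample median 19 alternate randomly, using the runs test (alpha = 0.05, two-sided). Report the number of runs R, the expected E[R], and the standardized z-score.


Step 1: Compute median = 19; label A = above, B = below.
Labels in order: AABBAABBBAAB  (n_A = 6, n_B = 6)
Step 2: Count runs R = 6.
Step 3: Under H0 (random ordering), E[R] = 2*n_A*n_B/(n_A+n_B) + 1 = 2*6*6/12 + 1 = 7.0000.
        Var[R] = 2*n_A*n_B*(2*n_A*n_B - n_A - n_B) / ((n_A+n_B)^2 * (n_A+n_B-1)) = 4320/1584 = 2.7273.
        SD[R] = 1.6514.
Step 4: Continuity-corrected z = (R + 0.5 - E[R]) / SD[R] = (6 + 0.5 - 7.0000) / 1.6514 = -0.3028.
Step 5: Two-sided p-value via normal approximation = 2*(1 - Phi(|z|)) = 0.762069.
Step 6: alpha = 0.05. fail to reject H0.

R = 6, z = -0.3028, p = 0.762069, fail to reject H0.


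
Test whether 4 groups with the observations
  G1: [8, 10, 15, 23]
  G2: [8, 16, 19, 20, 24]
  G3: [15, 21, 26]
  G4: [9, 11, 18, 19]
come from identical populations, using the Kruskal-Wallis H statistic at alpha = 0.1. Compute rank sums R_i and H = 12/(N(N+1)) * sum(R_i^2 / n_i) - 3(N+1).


Step 1: Combine all N = 16 observations and assign midranks.
sorted (value, group, rank): (8,G1,1.5), (8,G2,1.5), (9,G4,3), (10,G1,4), (11,G4,5), (15,G1,6.5), (15,G3,6.5), (16,G2,8), (18,G4,9), (19,G2,10.5), (19,G4,10.5), (20,G2,12), (21,G3,13), (23,G1,14), (24,G2,15), (26,G3,16)
Step 2: Sum ranks within each group.
R_1 = 26 (n_1 = 4)
R_2 = 47 (n_2 = 5)
R_3 = 35.5 (n_3 = 3)
R_4 = 27.5 (n_4 = 4)
Step 3: H = 12/(N(N+1)) * sum(R_i^2/n_i) - 3(N+1)
     = 12/(16*17) * (26^2/4 + 47^2/5 + 35.5^2/3 + 27.5^2/4) - 3*17
     = 0.044118 * 1219.95 - 51
     = 2.821140.
Step 4: Ties present; correction factor C = 1 - 18/(16^3 - 16) = 0.995588. Corrected H = 2.821140 / 0.995588 = 2.833641.
Step 5: Under H0, H ~ chi^2(3); p-value = 0.417992.
Step 6: alpha = 0.1. fail to reject H0.

H = 2.8336, df = 3, p = 0.417992, fail to reject H0.


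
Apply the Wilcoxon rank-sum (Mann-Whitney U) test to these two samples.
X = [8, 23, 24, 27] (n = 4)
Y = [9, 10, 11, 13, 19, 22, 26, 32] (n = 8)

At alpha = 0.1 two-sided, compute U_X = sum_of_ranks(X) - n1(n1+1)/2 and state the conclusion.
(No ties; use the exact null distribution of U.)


Step 1: Combine and sort all 12 observations; assign midranks.
sorted (value, group): (8,X), (9,Y), (10,Y), (11,Y), (13,Y), (19,Y), (22,Y), (23,X), (24,X), (26,Y), (27,X), (32,Y)
ranks: 8->1, 9->2, 10->3, 11->4, 13->5, 19->6, 22->7, 23->8, 24->9, 26->10, 27->11, 32->12
Step 2: Rank sum for X: R1 = 1 + 8 + 9 + 11 = 29.
Step 3: U_X = R1 - n1(n1+1)/2 = 29 - 4*5/2 = 29 - 10 = 19.
       U_Y = n1*n2 - U_X = 32 - 19 = 13.
Step 4: No ties, so the exact null distribution of U (based on enumerating the C(12,4) = 495 equally likely rank assignments) gives the two-sided p-value.
Step 5: p-value = 0.682828; compare to alpha = 0.1. fail to reject H0.

U_X = 19, p = 0.682828, fail to reject H0 at alpha = 0.1.


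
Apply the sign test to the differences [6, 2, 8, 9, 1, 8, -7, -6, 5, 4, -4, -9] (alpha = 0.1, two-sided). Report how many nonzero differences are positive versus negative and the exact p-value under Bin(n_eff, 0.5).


Step 1: Discard zero differences. Original n = 12; n_eff = number of nonzero differences = 12.
Nonzero differences (with sign): +6, +2, +8, +9, +1, +8, -7, -6, +5, +4, -4, -9
Step 2: Count signs: positive = 8, negative = 4.
Step 3: Under H0: P(positive) = 0.5, so the number of positives S ~ Bin(12, 0.5).
Step 4: Two-sided exact p-value = sum of Bin(12,0.5) probabilities at or below the observed probability = 0.387695.
Step 5: alpha = 0.1. fail to reject H0.

n_eff = 12, pos = 8, neg = 4, p = 0.387695, fail to reject H0.


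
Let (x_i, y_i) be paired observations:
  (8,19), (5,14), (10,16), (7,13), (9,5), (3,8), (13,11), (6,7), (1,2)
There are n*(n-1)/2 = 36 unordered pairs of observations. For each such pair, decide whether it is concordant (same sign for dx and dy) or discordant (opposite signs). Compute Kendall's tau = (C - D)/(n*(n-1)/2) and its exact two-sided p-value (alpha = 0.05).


Step 1: Enumerate the 36 unordered pairs (i,j) with i<j and classify each by sign(x_j-x_i) * sign(y_j-y_i).
  (1,2):dx=-3,dy=-5->C; (1,3):dx=+2,dy=-3->D; (1,4):dx=-1,dy=-6->C; (1,5):dx=+1,dy=-14->D
  (1,6):dx=-5,dy=-11->C; (1,7):dx=+5,dy=-8->D; (1,8):dx=-2,dy=-12->C; (1,9):dx=-7,dy=-17->C
  (2,3):dx=+5,dy=+2->C; (2,4):dx=+2,dy=-1->D; (2,5):dx=+4,dy=-9->D; (2,6):dx=-2,dy=-6->C
  (2,7):dx=+8,dy=-3->D; (2,8):dx=+1,dy=-7->D; (2,9):dx=-4,dy=-12->C; (3,4):dx=-3,dy=-3->C
  (3,5):dx=-1,dy=-11->C; (3,6):dx=-7,dy=-8->C; (3,7):dx=+3,dy=-5->D; (3,8):dx=-4,dy=-9->C
  (3,9):dx=-9,dy=-14->C; (4,5):dx=+2,dy=-8->D; (4,6):dx=-4,dy=-5->C; (4,7):dx=+6,dy=-2->D
  (4,8):dx=-1,dy=-6->C; (4,9):dx=-6,dy=-11->C; (5,6):dx=-6,dy=+3->D; (5,7):dx=+4,dy=+6->C
  (5,8):dx=-3,dy=+2->D; (5,9):dx=-8,dy=-3->C; (6,7):dx=+10,dy=+3->C; (6,8):dx=+3,dy=-1->D
  (6,9):dx=-2,dy=-6->C; (7,8):dx=-7,dy=-4->C; (7,9):dx=-12,dy=-9->C; (8,9):dx=-5,dy=-5->C
Step 2: C = 23, D = 13, total pairs = 36.
Step 3: tau = (C - D)/(n(n-1)/2) = (23 - 13)/36 = 0.277778.
Step 4: Exact two-sided p-value (enumerate n! = 362880 permutations of y under H0): p = 0.358488.
Step 5: alpha = 0.05. fail to reject H0.

tau_b = 0.2778 (C=23, D=13), p = 0.358488, fail to reject H0.
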